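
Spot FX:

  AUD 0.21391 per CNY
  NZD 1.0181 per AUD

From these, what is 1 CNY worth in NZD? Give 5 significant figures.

CNY/NZD = 0.21778

1 CNY × 0.21391 = 0.21391 AUD
0.21391 AUD × 1.0181 = 0.217782 NZD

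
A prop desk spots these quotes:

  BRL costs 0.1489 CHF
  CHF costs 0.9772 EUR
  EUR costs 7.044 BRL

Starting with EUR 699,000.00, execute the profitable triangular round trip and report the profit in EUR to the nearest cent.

Profit: EUR 17,431.51

Profitable loop is EUR → BRL → CHF → EUR:
EUR 699,000.00 × 7.044 = BRL 4,923,756.00
BRL 4,923,756.00 × 0.1489 = CHF 733,147.27
CHF 733,147.27 × 0.9772 = EUR 716,431.51
Profit = EUR 716,431.51 − EUR 699,000.00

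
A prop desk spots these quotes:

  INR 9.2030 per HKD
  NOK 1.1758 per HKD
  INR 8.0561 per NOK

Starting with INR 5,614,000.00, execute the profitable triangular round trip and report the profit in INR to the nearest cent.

Profitable loop is INR → HKD → NOK → INR:
INR 5,614,000.00 ÷ 9.2030 = HKD 610,018.47
HKD 610,018.47 × 1.1758 = NOK 717,259.72
NOK 717,259.72 × 8.0561 = INR 5,778,316.03
Profit = INR 5,778,316.03 − INR 5,614,000.00

Profit: INR 164,316.03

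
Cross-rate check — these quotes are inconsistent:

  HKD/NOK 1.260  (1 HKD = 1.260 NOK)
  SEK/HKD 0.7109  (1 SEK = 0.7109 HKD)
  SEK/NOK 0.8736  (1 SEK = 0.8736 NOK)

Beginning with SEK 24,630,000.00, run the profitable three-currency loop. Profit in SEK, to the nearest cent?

Profit: SEK 624,038.94

Profitable loop is SEK → HKD → NOK → SEK:
SEK 24,630,000.00 × 0.7109 = HKD 17,509,467.00
HKD 17,509,467.00 × 1.260 = NOK 22,061,928.42
NOK 22,061,928.42 ÷ 0.8736 = SEK 25,254,038.94
Profit = SEK 25,254,038.94 − SEK 24,630,000.00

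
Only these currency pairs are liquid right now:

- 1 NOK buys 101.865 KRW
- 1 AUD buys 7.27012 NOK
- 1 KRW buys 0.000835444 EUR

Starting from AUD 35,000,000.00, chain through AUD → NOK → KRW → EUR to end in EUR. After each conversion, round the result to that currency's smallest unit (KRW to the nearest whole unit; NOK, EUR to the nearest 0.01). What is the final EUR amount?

AUD 35,000,000.00 × 7.27012 = NOK 254,454,200.00
NOK 254,454,200.00 × 101.865 = KRW 25,919,977,083
KRW 25,919,977,083 × 0.000835444 = EUR 21,654,689.33

EUR 21,654,689.33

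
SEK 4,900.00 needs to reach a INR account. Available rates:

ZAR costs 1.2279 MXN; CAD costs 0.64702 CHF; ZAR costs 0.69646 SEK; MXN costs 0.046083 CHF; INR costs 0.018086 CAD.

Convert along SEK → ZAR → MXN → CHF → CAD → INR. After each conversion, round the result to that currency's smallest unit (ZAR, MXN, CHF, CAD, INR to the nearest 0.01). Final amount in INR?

INR 34,020.79

SEK 4,900.00 ÷ 0.69646 = ZAR 7,035.58
ZAR 7,035.58 × 1.2279 = MXN 8,638.99
MXN 8,638.99 × 0.046083 = CHF 398.11
CHF 398.11 ÷ 0.64702 = CAD 615.30
CAD 615.30 ÷ 0.018086 = INR 34,020.79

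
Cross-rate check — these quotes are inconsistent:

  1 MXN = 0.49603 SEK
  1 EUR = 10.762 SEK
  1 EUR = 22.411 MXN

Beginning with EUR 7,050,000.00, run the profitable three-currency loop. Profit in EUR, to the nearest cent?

Profitable loop is EUR → MXN → SEK → EUR:
EUR 7,050,000.00 × 22.411 = MXN 157,997,550.00
MXN 157,997,550.00 × 0.49603 = SEK 78,371,524.73
SEK 78,371,524.73 ÷ 10.762 = EUR 7,282,245.38
Profit = EUR 7,282,245.38 − EUR 7,050,000.00

Profit: EUR 232,245.38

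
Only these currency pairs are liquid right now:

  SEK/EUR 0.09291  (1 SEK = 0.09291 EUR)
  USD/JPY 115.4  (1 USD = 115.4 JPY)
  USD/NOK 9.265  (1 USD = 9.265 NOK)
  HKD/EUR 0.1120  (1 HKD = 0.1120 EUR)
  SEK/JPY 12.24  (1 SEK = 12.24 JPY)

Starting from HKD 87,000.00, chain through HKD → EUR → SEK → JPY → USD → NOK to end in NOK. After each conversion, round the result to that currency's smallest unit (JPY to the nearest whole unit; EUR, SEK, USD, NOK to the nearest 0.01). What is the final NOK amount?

HKD 87,000.00 × 0.1120 = EUR 9,744.00
EUR 9,744.00 ÷ 0.09291 = SEK 104,875.69
SEK 104,875.69 × 12.24 = JPY 1,283,678
JPY 1,283,678 ÷ 115.4 = USD 11,123.73
USD 11,123.73 × 9.265 = NOK 103,061.36

NOK 103,061.36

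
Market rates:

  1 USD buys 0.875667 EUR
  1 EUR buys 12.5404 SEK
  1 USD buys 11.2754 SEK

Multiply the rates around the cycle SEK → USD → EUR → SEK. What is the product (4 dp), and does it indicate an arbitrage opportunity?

Around SEK → USD → EUR → SEK: 1 ÷ 11.2754 × 0.875667 × 12.5404 = 0.973909
Product < 1; profitable direction is SEK → EUR → USD → SEK.

0.9739 (arbitrage exists)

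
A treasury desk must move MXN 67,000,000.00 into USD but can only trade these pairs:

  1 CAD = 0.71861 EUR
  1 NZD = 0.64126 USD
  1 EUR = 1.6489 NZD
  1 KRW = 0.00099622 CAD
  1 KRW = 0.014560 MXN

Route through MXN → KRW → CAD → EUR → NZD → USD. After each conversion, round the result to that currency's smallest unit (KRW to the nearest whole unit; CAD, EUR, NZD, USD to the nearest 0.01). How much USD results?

MXN 67,000,000.00 ÷ 0.014560 = KRW 4,601,648,352
KRW 4,601,648,352 × 0.00099622 = CAD 4,584,254.12
CAD 4,584,254.12 × 0.71861 = EUR 3,294,290.85
EUR 3,294,290.85 × 1.6489 = NZD 5,431,956.18
NZD 5,431,956.18 × 0.64126 = USD 3,483,296.22

USD 3,483,296.22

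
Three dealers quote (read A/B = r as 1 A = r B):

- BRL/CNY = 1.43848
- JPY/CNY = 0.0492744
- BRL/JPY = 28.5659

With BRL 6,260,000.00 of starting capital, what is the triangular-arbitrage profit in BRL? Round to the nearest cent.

Profitable loop is BRL → CNY → JPY → BRL:
BRL 6,260,000.00 × 1.43848 = CNY 9,004,884.80
CNY 9,004,884.80 ÷ 0.0492744 = JPY 182,749,761
JPY 182,749,761 ÷ 28.5659 = BRL 6,397,479.53
Profit = BRL 6,397,479.53 − BRL 6,260,000.00

Profit: BRL 137,479.53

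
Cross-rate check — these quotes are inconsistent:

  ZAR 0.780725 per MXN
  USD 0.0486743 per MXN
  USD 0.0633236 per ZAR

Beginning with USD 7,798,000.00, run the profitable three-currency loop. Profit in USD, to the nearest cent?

Profit: USD 122,401.54

Profitable loop is USD → MXN → ZAR → USD:
USD 7,798,000.00 ÷ 0.0486743 = MXN 160,207,748.24
MXN 160,207,748.24 × 0.780725 = ZAR 125,078,194.24
ZAR 125,078,194.24 × 0.0633236 = USD 7,920,401.54
Profit = USD 7,920,401.54 − USD 7,798,000.00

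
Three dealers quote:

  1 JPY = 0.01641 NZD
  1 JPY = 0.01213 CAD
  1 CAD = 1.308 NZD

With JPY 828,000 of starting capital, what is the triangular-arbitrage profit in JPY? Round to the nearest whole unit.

Profit: JPY 28,388

Profitable loop is JPY → NZD → CAD → JPY:
JPY 828,000 × 0.01641 = NZD 13,587.48
NZD 13,587.48 ÷ 1.308 = CAD 10,387.98
CAD 10,387.98 ÷ 0.01213 = JPY 856,388
Profit = JPY 856,388 − JPY 828,000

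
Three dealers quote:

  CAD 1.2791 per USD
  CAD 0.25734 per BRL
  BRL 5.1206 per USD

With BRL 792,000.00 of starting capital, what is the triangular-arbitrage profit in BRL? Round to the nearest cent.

Profit: BRL 23,922.35

Profitable loop is BRL → CAD → USD → BRL:
BRL 792,000.00 × 0.25734 = CAD 203,813.28
CAD 203,813.28 ÷ 1.2791 = USD 159,341.16
USD 159,341.16 × 5.1206 = BRL 815,922.35
Profit = BRL 815,922.35 − BRL 792,000.00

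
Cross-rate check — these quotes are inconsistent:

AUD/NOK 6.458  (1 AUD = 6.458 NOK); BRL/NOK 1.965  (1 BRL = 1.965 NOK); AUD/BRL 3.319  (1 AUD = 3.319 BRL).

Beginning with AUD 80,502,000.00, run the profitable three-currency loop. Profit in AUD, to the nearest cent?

Profit: AUD 795,733.23

Profitable loop is AUD → BRL → NOK → AUD:
AUD 80,502,000.00 × 3.319 = BRL 267,186,138.00
BRL 267,186,138.00 × 1.965 = NOK 525,020,761.17
NOK 525,020,761.17 ÷ 6.458 = AUD 81,297,733.23
Profit = AUD 81,297,733.23 − AUD 80,502,000.00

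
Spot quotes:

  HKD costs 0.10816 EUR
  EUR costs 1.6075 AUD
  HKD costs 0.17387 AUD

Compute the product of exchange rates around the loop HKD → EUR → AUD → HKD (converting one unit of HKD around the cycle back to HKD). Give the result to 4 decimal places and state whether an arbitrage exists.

Around HKD → EUR → AUD → HKD: 1 × 0.10816 × 1.6075 ÷ 0.17387 = 0.999984
Product ≈ 1 (deviation 0.002%, within rounding noise).

1.0000 (no arbitrage)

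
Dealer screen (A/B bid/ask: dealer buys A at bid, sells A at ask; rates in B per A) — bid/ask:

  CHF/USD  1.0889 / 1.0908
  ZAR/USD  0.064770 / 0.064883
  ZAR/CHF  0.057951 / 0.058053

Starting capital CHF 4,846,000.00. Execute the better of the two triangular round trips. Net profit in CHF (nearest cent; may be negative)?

Net profit: CHF 110,641.51

Best loop CHF → ZAR → USD → CHF:
CHF 4,846,000.00 ÷ 0.058053 (buy ZAR at ask) = ZAR 83,475,444.85
ZAR 83,475,444.85 × 0.064770 (sell ZAR at bid) = USD 5,406,704.56
USD 5,406,704.56 ÷ 1.0908 (buy CHF at ask) = CHF 4,956,641.51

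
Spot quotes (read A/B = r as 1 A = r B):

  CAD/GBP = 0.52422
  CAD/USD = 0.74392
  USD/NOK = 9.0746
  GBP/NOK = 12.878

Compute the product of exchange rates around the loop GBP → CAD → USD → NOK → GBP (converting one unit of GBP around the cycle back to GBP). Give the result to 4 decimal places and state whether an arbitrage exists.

1.0000 (no arbitrage)

Around GBP → CAD → USD → NOK → GBP: 1 ÷ 0.52422 × 0.74392 × 9.0746 ÷ 12.878 = 0.999981
Product ≈ 1 (deviation 0.002%, within rounding noise).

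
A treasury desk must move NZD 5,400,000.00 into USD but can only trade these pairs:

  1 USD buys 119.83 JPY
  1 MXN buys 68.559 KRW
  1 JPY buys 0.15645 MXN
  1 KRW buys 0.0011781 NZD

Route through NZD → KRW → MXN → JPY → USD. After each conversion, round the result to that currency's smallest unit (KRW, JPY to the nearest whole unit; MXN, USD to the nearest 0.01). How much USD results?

NZD 5,400,000.00 ÷ 0.0011781 = KRW 4,583,651,642
KRW 4,583,651,642 ÷ 68.559 = MXN 66,857,037.62
MXN 66,857,037.62 ÷ 0.15645 = JPY 427,338,048
JPY 427,338,048 ÷ 119.83 = USD 3,566,202.52

USD 3,566,202.52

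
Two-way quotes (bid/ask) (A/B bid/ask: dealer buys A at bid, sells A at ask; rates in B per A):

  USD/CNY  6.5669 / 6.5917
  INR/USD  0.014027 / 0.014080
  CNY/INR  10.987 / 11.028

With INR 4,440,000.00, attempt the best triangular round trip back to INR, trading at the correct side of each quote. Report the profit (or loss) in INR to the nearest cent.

Net profit: INR 53,526.37

Best loop INR → USD → CNY → INR:
INR 4,440,000.00 × 0.014027 (sell INR at bid) = USD 62,279.88
USD 62,279.88 × 6.5669 (sell USD at bid) = CNY 408,985.74
CNY 408,985.74 × 10.987 (sell CNY at bid) = INR 4,493,526.37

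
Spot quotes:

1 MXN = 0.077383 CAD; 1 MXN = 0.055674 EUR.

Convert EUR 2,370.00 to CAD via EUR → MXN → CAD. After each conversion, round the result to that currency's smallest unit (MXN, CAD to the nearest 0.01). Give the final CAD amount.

EUR 2,370.00 ÷ 0.055674 = MXN 42,569.24
MXN 42,569.24 × 0.077383 = CAD 3,294.14

CAD 3,294.14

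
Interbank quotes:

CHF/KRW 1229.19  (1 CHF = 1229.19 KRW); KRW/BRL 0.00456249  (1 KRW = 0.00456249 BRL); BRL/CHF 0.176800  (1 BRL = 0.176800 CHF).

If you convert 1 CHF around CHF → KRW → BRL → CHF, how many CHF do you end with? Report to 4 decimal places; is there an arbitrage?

Around CHF → KRW → BRL → CHF: 1 × 1229.19 × 0.00456249 × 0.176800 = 0.991524
Product < 1; profitable direction is CHF → BRL → KRW → CHF.

0.9915 (arbitrage exists)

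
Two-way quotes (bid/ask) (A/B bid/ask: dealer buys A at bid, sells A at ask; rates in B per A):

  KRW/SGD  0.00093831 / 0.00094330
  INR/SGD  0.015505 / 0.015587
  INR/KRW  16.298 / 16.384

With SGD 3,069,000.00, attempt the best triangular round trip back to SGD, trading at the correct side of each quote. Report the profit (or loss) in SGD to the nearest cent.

Best loop SGD → KRW → INR → SGD:
SGD 3,069,000.00 ÷ 0.00094330 (buy KRW at ask) = KRW 3,253,471,854
KRW 3,253,471,854 ÷ 16.384 (buy INR at ask) = INR 198,576,162.97
INR 198,576,162.97 × 0.015505 (sell INR at bid) = SGD 3,078,923.41

Net profit: SGD 9,923.41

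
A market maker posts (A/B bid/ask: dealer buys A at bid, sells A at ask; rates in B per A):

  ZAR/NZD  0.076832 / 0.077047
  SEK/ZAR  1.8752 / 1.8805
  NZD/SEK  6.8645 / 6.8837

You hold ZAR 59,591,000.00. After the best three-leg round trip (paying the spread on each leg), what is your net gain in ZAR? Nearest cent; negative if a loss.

Best loop ZAR → SEK → NZD → ZAR:
ZAR 59,591,000.00 ÷ 1.8805 (buy SEK at ask) = SEK 31,688,912.52
SEK 31,688,912.52 ÷ 6.8837 (buy NZD at ask) = NZD 4,603,470.88
NZD 4,603,470.88 ÷ 0.077047 (buy ZAR at ask) = ZAR 59,748,866.07

Net profit: ZAR 157,866.07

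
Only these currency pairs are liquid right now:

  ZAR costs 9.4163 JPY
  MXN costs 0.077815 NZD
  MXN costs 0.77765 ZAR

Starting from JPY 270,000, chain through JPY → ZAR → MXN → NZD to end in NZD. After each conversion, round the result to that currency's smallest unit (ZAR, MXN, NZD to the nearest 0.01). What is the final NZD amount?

JPY 270,000 ÷ 9.4163 = ZAR 28,673.68
ZAR 28,673.68 ÷ 0.77765 = MXN 36,872.22
MXN 36,872.22 × 0.077815 = NZD 2,869.21

NZD 2,869.21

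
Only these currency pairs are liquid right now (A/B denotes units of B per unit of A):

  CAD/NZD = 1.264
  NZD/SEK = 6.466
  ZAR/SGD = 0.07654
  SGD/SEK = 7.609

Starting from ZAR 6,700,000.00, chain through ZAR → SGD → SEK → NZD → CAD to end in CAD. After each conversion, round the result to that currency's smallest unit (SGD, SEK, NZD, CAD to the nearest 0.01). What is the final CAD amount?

ZAR 6,700,000.00 × 0.07654 = SGD 512,818.00
SGD 512,818.00 × 7.609 = SEK 3,902,032.16
SEK 3,902,032.16 ÷ 6.466 = NZD 603,469.25
NZD 603,469.25 ÷ 1.264 = CAD 477,428.20

CAD 477,428.20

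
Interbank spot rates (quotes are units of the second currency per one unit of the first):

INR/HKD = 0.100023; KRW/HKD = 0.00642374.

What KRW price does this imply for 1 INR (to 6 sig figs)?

1 INR × 0.100023 = 0.100023 HKD
0.100023 HKD ÷ 0.00642374 = 15.5708 KRW

INR/KRW = 15.5708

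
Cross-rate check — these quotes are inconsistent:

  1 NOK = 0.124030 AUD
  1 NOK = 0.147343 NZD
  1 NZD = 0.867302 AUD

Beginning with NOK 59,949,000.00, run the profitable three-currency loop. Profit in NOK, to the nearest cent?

Profitable loop is NOK → NZD → AUD → NOK:
NOK 59,949,000.00 × 0.147343 = NZD 8,833,065.51
NZD 8,833,065.51 × 0.867302 = AUD 7,660,935.38
AUD 7,660,935.38 ÷ 0.124030 = NOK 61,766,793.36
Profit = NOK 61,766,793.36 − NOK 59,949,000.00

Profit: NOK 1,817,793.36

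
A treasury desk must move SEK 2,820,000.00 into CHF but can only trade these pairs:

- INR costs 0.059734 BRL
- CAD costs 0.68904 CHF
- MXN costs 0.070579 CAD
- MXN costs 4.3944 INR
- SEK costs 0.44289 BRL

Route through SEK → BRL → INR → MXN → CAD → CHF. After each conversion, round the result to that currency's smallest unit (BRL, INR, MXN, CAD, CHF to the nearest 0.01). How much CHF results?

CHF 231,389.55

SEK 2,820,000.00 × 0.44289 = BRL 1,248,949.80
BRL 1,248,949.80 ÷ 0.059734 = INR 20,908,524.46
INR 20,908,524.46 ÷ 4.3944 = MXN 4,757,993.00
MXN 4,757,993.00 × 0.070579 = CAD 335,814.39
CAD 335,814.39 × 0.68904 = CHF 231,389.55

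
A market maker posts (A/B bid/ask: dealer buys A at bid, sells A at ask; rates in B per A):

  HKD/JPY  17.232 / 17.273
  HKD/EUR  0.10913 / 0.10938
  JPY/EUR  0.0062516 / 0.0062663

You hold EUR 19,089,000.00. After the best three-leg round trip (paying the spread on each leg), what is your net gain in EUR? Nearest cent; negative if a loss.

Best loop EUR → JPY → HKD → EUR:
EUR 19,089,000.00 ÷ 0.0062663 (buy JPY at ask) = JPY 3,046,295,262
JPY 3,046,295,262 ÷ 17.273 (buy HKD at ask) = HKD 176,361,677.88
HKD 176,361,677.88 × 0.10913 (sell HKD at bid) = EUR 19,246,349.91

Net profit: EUR 157,349.91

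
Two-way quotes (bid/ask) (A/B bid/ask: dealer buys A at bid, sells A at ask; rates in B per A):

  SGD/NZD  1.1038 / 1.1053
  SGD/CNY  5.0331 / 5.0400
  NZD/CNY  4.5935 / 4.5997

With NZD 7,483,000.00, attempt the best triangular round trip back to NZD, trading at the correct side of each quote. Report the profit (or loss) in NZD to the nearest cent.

Best loop NZD → CNY → SGD → NZD:
NZD 7,483,000.00 × 4.5935 (sell NZD at bid) = CNY 34,373,160.50
CNY 34,373,160.50 ÷ 5.0400 (buy SGD at ask) = SGD 6,820,071.53
SGD 6,820,071.53 × 1.1038 (sell SGD at bid) = NZD 7,527,994.95

Net profit: NZD 44,994.95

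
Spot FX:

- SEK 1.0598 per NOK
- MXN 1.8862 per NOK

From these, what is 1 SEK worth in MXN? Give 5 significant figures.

1 SEK ÷ 1.0598 = 0.943574 NOK
0.943574 NOK × 1.8862 = 1.77977 MXN

SEK/MXN = 1.7798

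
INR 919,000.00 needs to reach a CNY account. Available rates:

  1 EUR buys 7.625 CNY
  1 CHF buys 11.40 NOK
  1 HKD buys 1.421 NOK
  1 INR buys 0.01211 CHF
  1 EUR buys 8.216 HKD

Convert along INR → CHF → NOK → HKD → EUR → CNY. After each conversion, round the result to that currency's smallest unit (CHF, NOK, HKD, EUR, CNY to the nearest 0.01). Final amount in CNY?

CNY 82,860.95

INR 919,000.00 × 0.01211 = CHF 11,129.09
CHF 11,129.09 × 11.40 = NOK 126,871.63
NOK 126,871.63 ÷ 1.421 = HKD 89,283.34
HKD 89,283.34 ÷ 8.216 = EUR 10,867.01
EUR 10,867.01 × 7.625 = CNY 82,860.95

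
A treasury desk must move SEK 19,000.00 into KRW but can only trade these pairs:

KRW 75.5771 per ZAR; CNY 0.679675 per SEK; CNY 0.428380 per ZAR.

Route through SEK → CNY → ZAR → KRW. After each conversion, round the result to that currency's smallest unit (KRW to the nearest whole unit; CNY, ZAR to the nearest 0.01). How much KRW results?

SEK 19,000.00 × 0.679675 = CNY 12,913.83
CNY 12,913.83 ÷ 0.428380 = ZAR 30,145.74
ZAR 30,145.74 × 75.5771 = KRW 2,278,328

KRW 2,278,328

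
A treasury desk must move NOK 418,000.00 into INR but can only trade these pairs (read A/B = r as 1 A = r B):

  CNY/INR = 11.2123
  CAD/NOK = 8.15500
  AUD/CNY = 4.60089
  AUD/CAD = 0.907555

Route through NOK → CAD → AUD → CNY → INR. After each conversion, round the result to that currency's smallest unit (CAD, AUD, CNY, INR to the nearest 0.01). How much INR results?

NOK 418,000.00 ÷ 8.15500 = CAD 51,256.90
CAD 51,256.90 ÷ 0.907555 = AUD 56,478.01
AUD 56,478.01 × 4.60089 = CNY 259,849.11
CNY 259,849.11 × 11.2123 = INR 2,913,506.18

INR 2,913,506.18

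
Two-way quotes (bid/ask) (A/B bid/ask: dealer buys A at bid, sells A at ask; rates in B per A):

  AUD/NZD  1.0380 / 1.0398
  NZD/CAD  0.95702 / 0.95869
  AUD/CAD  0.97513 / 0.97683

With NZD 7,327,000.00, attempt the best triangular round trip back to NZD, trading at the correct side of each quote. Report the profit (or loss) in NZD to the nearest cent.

Best loop NZD → CAD → AUD → NZD:
NZD 7,327,000.00 × 0.95702 (sell NZD at bid) = CAD 7,012,085.54
CAD 7,012,085.54 ÷ 0.97683 (buy AUD at ask) = AUD 7,178,409.28
AUD 7,178,409.28 × 1.0380 (sell AUD at bid) = NZD 7,451,188.84

Net profit: NZD 124,188.84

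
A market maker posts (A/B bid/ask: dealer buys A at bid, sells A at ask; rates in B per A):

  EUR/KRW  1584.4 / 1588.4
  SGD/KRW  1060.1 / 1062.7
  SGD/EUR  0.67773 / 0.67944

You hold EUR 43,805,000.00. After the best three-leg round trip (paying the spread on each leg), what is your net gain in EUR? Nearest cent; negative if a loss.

Net profit: EUR 457,358.17

Best loop EUR → KRW → SGD → EUR:
EUR 43,805,000.00 × 1584.4 (sell EUR at bid) = KRW 69,404,642,000
KRW 69,404,642,000 ÷ 1062.7 (buy SGD at ask) = SGD 65,309,722.41
SGD 65,309,722.41 × 0.67773 (sell SGD at bid) = EUR 44,262,358.17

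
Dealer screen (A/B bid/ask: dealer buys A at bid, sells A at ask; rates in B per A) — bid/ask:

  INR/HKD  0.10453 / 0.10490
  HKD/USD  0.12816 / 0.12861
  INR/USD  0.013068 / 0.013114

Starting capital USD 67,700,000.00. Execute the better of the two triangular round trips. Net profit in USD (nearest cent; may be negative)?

Net profit: USD 1,458,718.69

Best loop USD → INR → HKD → USD:
USD 67,700,000.00 ÷ 0.013114 (buy INR at ask) = INR 5,162,421,839.26
INR 5,162,421,839.26 × 0.10453 (sell INR at bid) = HKD 539,627,954.86
HKD 539,627,954.86 × 0.12816 (sell HKD at bid) = USD 69,158,718.69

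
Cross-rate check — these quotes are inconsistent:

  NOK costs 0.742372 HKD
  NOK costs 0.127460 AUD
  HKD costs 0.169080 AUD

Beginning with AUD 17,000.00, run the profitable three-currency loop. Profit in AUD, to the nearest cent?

Profit: AUD 262.71

Profitable loop is AUD → HKD → NOK → AUD:
AUD 17,000.00 ÷ 0.169080 = HKD 100,544.12
HKD 100,544.12 ÷ 0.742372 = NOK 135,436.31
NOK 135,436.31 × 0.127460 = AUD 17,262.71
Profit = AUD 17,262.71 − AUD 17,000.00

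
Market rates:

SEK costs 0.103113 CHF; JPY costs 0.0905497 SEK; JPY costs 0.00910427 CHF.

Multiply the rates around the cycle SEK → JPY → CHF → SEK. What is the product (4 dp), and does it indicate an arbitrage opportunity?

0.9751 (arbitrage exists)

Around SEK → JPY → CHF → SEK: 1 ÷ 0.0905497 × 0.00910427 ÷ 0.103113 = 0.975090
Product < 1; profitable direction is SEK → CHF → JPY → SEK.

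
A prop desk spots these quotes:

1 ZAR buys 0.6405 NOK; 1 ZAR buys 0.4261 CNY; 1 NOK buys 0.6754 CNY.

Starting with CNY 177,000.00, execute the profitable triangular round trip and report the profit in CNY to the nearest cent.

Profit: CNY 2,697.45

Profitable loop is CNY → ZAR → NOK → CNY:
CNY 177,000.00 ÷ 0.4261 = ZAR 415,395.45
ZAR 415,395.45 × 0.6405 = NOK 266,060.78
NOK 266,060.78 × 0.6754 = CNY 179,697.45
Profit = CNY 179,697.45 − CNY 177,000.00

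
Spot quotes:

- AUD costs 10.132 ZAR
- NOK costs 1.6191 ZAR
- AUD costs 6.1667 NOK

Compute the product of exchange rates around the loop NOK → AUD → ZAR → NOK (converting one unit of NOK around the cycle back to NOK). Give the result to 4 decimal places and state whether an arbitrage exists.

1.0148 (arbitrage exists)

Around NOK → AUD → ZAR → NOK: 1 ÷ 6.1667 × 10.132 ÷ 1.6191 = 1.014772
Product > 1; profitable direction is NOK → AUD → ZAR → NOK.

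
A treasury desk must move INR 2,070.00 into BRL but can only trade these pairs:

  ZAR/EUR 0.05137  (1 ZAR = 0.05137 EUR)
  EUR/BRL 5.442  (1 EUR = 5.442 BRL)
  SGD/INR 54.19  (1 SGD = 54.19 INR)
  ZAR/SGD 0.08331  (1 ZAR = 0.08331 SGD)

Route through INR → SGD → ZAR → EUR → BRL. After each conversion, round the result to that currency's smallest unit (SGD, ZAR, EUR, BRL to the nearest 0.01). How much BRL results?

INR 2,070.00 ÷ 54.19 = SGD 38.20
SGD 38.20 ÷ 0.08331 = ZAR 458.53
ZAR 458.53 × 0.05137 = EUR 23.55
EUR 23.55 × 5.442 = BRL 128.16

BRL 128.16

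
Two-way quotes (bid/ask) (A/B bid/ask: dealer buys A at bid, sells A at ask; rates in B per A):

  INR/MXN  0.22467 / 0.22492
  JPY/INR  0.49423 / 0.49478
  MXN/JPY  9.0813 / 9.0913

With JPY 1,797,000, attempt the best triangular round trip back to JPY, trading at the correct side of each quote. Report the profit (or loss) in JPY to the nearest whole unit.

Best loop JPY → INR → MXN → JPY:
JPY 1,797,000 × 0.49423 (sell JPY at bid) = INR 888,131.31
INR 888,131.31 × 0.22467 (sell INR at bid) = MXN 199,536.46
MXN 199,536.46 × 9.0813 (sell MXN at bid) = JPY 1,812,050

Net profit: JPY 15,050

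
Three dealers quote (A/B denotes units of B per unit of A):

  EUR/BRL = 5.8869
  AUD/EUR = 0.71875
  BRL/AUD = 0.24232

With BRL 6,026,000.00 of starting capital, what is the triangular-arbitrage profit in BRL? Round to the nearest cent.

Profitable loop is BRL → AUD → EUR → BRL:
BRL 6,026,000.00 × 0.24232 = AUD 1,460,220.32
AUD 1,460,220.32 × 0.71875 = EUR 1,049,533.35
EUR 1,049,533.35 × 5.8869 = BRL 6,178,497.91
Profit = BRL 6,178,497.91 − BRL 6,026,000.00

Profit: BRL 152,497.91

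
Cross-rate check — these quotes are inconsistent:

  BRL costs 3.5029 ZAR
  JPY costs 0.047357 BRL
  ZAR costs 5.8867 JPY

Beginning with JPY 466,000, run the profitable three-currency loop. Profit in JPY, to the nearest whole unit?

Profitable loop is JPY → ZAR → BRL → JPY:
JPY 466,000 ÷ 5.8867 = ZAR 79,161.50
ZAR 79,161.50 ÷ 3.5029 = BRL 22,598.85
BRL 22,598.85 ÷ 0.047357 = JPY 477,202
Profit = JPY 477,202 − JPY 466,000

Profit: JPY 11,202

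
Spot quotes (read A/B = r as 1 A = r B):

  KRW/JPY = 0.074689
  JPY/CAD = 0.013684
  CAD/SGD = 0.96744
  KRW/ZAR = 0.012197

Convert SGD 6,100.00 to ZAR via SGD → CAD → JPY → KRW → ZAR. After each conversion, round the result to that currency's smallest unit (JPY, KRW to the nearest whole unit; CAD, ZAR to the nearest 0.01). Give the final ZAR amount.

ZAR 75,246.98

SGD 6,100.00 ÷ 0.96744 = CAD 6,305.30
CAD 6,305.30 ÷ 0.013684 = JPY 460,779
JPY 460,779 ÷ 0.074689 = KRW 6,169,302
KRW 6,169,302 × 0.012197 = ZAR 75,246.98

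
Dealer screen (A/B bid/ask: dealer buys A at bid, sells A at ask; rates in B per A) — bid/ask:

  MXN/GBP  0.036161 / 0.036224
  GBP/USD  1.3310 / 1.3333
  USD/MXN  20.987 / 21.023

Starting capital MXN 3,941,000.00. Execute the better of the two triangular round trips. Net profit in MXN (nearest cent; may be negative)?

Best loop MXN → GBP → USD → MXN:
MXN 3,941,000.00 × 0.036161 (sell MXN at bid) = GBP 142,510.50
GBP 142,510.50 × 1.3310 (sell GBP at bid) = USD 189,681.48
USD 189,681.48 × 20.987 (sell USD at bid) = MXN 3,980,845.15

Net profit: MXN 39,845.15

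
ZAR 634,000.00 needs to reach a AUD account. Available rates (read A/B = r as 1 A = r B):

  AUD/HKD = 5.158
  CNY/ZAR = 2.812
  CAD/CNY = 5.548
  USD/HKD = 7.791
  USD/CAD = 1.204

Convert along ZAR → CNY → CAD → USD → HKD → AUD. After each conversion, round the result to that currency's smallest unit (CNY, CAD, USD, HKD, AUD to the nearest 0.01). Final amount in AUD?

AUD 50,982.70

ZAR 634,000.00 ÷ 2.812 = CNY 225,462.30
CNY 225,462.30 ÷ 5.548 = CAD 40,638.48
CAD 40,638.48 ÷ 1.204 = USD 33,752.89
USD 33,752.89 × 7.791 = HKD 262,968.77
HKD 262,968.77 ÷ 5.158 = AUD 50,982.70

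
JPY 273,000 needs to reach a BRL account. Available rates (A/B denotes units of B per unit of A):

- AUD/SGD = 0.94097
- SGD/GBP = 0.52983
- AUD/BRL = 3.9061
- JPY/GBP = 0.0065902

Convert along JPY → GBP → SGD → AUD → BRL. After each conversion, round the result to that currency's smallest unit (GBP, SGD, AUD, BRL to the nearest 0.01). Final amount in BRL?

BRL 14,095.86

JPY 273,000 × 0.0065902 = GBP 1,799.12
GBP 1,799.12 ÷ 0.52983 = SGD 3,395.66
SGD 3,395.66 ÷ 0.94097 = AUD 3,608.68
AUD 3,608.68 × 3.9061 = BRL 14,095.86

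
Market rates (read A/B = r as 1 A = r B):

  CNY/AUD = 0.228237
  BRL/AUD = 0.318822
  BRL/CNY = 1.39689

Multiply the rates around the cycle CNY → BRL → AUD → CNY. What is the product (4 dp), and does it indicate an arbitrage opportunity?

Around CNY → BRL → AUD → CNY: 1 ÷ 1.39689 × 0.318822 ÷ 0.228237 = 1.000000
Product ≈ 1 (deviation 0.000%, within rounding noise).

1.0000 (no arbitrage)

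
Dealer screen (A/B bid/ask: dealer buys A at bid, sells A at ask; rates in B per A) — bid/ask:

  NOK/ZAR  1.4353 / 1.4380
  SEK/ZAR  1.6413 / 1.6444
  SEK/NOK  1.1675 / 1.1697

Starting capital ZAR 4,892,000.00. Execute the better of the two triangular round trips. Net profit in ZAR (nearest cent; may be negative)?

Net profit: ZAR 93,153.72

Best loop ZAR → SEK → NOK → ZAR:
ZAR 4,892,000.00 ÷ 1.6444 (buy SEK at ask) = SEK 2,974,945.27
SEK 2,974,945.27 × 1.1675 (sell SEK at bid) = NOK 3,473,248.60
NOK 3,473,248.60 × 1.4353 (sell NOK at bid) = ZAR 4,985,153.72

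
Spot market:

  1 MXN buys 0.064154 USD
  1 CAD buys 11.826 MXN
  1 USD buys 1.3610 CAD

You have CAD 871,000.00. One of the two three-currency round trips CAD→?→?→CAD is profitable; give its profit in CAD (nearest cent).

Profitable loop is CAD → MXN → USD → CAD:
CAD 871,000.00 × 11.826 = MXN 10,300,446.00
MXN 10,300,446.00 × 0.064154 = USD 660,814.81
USD 660,814.81 × 1.3610 = CAD 899,368.96
Profit = CAD 899,368.96 − CAD 871,000.00

Profit: CAD 28,368.96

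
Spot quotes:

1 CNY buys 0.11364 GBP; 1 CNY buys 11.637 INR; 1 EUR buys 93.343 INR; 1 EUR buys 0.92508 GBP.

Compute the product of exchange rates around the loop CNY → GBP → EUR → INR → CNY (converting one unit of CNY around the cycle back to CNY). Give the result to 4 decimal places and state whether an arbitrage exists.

Around CNY → GBP → EUR → INR → CNY: 1 × 0.11364 ÷ 0.92508 × 93.343 ÷ 11.637 = 0.985355
Product < 1; profitable direction is CNY → INR → EUR → GBP → CNY.

0.9854 (arbitrage exists)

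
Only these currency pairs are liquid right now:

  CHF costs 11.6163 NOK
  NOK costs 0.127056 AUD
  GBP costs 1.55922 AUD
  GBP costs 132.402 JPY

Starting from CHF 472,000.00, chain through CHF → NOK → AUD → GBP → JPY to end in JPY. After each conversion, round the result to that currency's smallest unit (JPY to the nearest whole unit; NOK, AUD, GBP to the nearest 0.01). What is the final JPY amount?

CHF 472,000.00 × 11.6163 = NOK 5,482,893.60
NOK 5,482,893.60 × 0.127056 = AUD 696,634.53
AUD 696,634.53 ÷ 1.55922 = GBP 446,783.99
GBP 446,783.99 × 132.402 = JPY 59,155,094

JPY 59,155,094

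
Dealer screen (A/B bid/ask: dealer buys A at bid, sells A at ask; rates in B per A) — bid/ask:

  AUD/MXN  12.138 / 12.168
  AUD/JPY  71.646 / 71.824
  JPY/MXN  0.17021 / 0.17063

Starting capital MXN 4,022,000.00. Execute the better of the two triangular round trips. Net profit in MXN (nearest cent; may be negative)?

Best loop MXN → AUD → JPY → MXN:
MXN 4,022,000.00 ÷ 12.168 (buy AUD at ask) = AUD 330,539.12
AUD 330,539.12 × 71.646 (sell AUD at bid) = JPY 23,681,806
JPY 23,681,806 × 0.17021 (sell JPY at bid) = MXN 4,030,880.15

Net profit: MXN 8,880.15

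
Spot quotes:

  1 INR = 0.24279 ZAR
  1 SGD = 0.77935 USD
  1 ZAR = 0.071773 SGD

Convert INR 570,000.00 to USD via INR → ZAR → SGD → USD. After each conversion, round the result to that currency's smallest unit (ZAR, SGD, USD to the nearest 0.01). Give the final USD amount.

INR 570,000.00 × 0.24279 = ZAR 138,390.30
ZAR 138,390.30 × 0.071773 = SGD 9,932.69
SGD 9,932.69 × 0.77935 = USD 7,741.04

USD 7,741.04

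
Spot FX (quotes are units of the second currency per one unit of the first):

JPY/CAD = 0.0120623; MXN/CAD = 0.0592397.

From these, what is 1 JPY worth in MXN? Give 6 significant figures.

JPY/MXN = 0.203619

1 JPY × 0.0120623 = 0.0120623 CAD
0.0120623 CAD ÷ 0.0592397 = 0.203619 MXN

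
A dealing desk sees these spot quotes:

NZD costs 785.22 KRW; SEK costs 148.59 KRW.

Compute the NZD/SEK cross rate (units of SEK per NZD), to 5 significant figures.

NZD/SEK = 5.2845

1 NZD × 785.22 = 785.22 KRW
785.22 KRW ÷ 148.59 = 5.28447 SEK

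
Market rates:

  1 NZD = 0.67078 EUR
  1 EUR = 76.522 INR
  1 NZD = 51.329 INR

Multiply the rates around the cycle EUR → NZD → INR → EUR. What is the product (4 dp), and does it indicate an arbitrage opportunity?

Around EUR → NZD → INR → EUR: 1 ÷ 0.67078 × 51.329 ÷ 76.522 = 0.999992
Product ≈ 1 (deviation 0.001%, within rounding noise).

1.0000 (no arbitrage)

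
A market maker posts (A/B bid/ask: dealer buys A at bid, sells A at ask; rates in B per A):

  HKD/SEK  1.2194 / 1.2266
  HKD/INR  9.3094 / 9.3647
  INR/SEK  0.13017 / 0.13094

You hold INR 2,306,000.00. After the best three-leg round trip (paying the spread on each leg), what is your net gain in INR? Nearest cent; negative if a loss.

Best loop INR → HKD → SEK → INR:
INR 2,306,000.00 ÷ 9.3647 (buy HKD at ask) = HKD 246,243.87
HKD 246,243.87 × 1.2194 (sell HKD at bid) = SEK 300,269.78
SEK 300,269.78 ÷ 0.13094 (buy INR at ask) = INR 2,293,186.03

Net result: INR -12,813.97 (no profitable arbitrage after spreads)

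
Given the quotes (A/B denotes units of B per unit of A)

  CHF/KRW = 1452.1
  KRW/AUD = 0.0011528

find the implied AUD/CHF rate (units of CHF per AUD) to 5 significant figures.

AUD/CHF = 0.59738

1 AUD ÷ 0.0011528 = 867.453 KRW
867.453 KRW ÷ 1452.1 = 0.597378 CHF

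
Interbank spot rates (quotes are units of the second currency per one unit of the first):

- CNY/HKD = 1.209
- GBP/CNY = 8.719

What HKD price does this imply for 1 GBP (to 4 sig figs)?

GBP/HKD = 10.54

1 GBP × 8.719 = 8.719 CNY
8.719 CNY × 1.209 = 10.5413 HKD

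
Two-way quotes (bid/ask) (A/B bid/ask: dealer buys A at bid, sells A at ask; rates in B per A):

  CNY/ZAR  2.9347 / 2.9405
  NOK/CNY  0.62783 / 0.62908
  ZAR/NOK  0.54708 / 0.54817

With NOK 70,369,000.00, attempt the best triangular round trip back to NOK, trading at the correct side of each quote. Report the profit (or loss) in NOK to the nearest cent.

Best loop NOK → CNY → ZAR → NOK:
NOK 70,369,000.00 × 0.62783 (sell NOK at bid) = CNY 44,179,769.27
CNY 44,179,769.27 × 2.9347 (sell CNY at bid) = ZAR 129,654,368.88
ZAR 129,654,368.88 × 0.54708 (sell ZAR at bid) = NOK 70,931,312.13

Net profit: NOK 562,312.13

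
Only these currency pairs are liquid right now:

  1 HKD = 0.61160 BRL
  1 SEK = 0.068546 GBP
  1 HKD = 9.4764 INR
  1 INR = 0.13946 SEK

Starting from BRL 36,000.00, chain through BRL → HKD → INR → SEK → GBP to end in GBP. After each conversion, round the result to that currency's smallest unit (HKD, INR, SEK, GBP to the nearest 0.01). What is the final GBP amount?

BRL 36,000.00 ÷ 0.61160 = HKD 58,862.00
HKD 58,862.00 × 9.4764 = INR 557,799.86
INR 557,799.86 × 0.13946 = SEK 77,790.77
SEK 77,790.77 × 0.068546 = GBP 5,332.25

GBP 5,332.25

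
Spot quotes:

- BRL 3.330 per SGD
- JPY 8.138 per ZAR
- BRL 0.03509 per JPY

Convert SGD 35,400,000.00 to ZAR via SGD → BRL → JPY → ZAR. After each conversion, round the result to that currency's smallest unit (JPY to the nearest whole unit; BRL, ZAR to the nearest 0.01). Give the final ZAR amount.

SGD 35,400,000.00 × 3.330 = BRL 117,882,000.00
BRL 117,882,000.00 ÷ 0.03509 = JPY 3,359,418,638
JPY 3,359,418,638 ÷ 8.138 = ZAR 412,806,419.02

ZAR 412,806,419.02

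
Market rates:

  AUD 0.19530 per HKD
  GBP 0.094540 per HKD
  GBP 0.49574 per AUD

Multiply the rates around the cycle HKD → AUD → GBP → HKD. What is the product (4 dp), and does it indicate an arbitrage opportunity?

1.0241 (arbitrage exists)

Around HKD → AUD → GBP → HKD: 1 × 0.19530 × 0.49574 ÷ 0.094540 = 1.024096
Product > 1; profitable direction is HKD → AUD → GBP → HKD.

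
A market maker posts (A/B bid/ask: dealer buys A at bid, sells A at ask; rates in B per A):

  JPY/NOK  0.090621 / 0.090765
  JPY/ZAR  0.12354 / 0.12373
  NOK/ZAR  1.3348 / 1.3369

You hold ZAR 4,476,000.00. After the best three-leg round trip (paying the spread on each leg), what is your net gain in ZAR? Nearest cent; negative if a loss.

Best loop ZAR → NOK → JPY → ZAR:
ZAR 4,476,000.00 ÷ 1.3369 (buy NOK at ask) = NOK 3,348,043.98
NOK 3,348,043.98 ÷ 0.090765 (buy JPY at ask) = JPY 36,886,950
JPY 36,886,950 × 0.12354 (sell JPY at bid) = ZAR 4,557,013.76

Net profit: ZAR 81,013.76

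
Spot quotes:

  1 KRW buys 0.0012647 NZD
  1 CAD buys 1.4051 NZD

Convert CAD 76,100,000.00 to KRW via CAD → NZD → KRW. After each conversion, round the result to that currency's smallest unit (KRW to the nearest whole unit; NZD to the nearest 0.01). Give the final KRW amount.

CAD 76,100,000.00 × 1.4051 = NZD 106,928,110.00
NZD 106,928,110.00 ÷ 0.0012647 = KRW 84,548,201,154

KRW 84,548,201,154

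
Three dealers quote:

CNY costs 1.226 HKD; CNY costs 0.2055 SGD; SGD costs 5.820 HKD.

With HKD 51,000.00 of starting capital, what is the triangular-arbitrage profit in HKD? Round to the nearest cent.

Profit: HKD 1,278.83

Profitable loop is HKD → SGD → CNY → HKD:
HKD 51,000.00 ÷ 5.820 = SGD 8,762.89
SGD 8,762.89 ÷ 0.2055 = CNY 42,641.78
CNY 42,641.78 × 1.226 = HKD 52,278.83
Profit = HKD 52,278.83 − HKD 51,000.00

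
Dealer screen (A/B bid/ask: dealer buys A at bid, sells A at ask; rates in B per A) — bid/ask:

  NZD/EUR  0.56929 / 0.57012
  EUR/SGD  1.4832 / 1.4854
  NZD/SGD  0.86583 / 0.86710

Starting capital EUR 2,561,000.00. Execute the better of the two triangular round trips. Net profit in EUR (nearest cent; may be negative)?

Best loop EUR → NZD → SGD → EUR:
EUR 2,561,000.00 ÷ 0.57012 (buy NZD at ask) = NZD 4,492,036.76
NZD 4,492,036.76 × 0.86583 (sell NZD at bid) = SGD 3,889,340.19
SGD 3,889,340.19 ÷ 1.4854 (buy EUR at ask) = EUR 2,618,379.02

Net profit: EUR 57,379.02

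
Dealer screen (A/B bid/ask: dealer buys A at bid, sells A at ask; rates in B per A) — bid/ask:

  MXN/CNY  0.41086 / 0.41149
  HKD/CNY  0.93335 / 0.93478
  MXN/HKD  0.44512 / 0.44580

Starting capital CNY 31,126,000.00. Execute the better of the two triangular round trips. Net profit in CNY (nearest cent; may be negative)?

Net profit: CNY 299,751.19

Best loop CNY → MXN → HKD → CNY:
CNY 31,126,000.00 ÷ 0.41149 (buy MXN at ask) = MXN 75,642,178.42
MXN 75,642,178.42 × 0.44512 (sell MXN at bid) = HKD 33,669,846.46
HKD 33,669,846.46 × 0.93335 (sell HKD at bid) = CNY 31,425,751.19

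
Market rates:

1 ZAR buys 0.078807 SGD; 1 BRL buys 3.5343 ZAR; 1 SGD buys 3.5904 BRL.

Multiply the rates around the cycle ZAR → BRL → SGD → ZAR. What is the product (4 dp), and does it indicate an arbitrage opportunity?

1.0000 (no arbitrage)

Around ZAR → BRL → SGD → ZAR: 1 ÷ 3.5343 ÷ 3.5904 ÷ 0.078807 = 0.999975
Product ≈ 1 (deviation 0.003%, within rounding noise).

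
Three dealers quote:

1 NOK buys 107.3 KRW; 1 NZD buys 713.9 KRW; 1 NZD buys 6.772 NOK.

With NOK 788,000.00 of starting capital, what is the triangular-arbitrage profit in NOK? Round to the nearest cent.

Profitable loop is NOK → KRW → NZD → NOK:
NOK 788,000.00 × 107.3 = KRW 84,552,400
KRW 84,552,400 ÷ 713.9 = NZD 118,437.32
NZD 118,437.32 × 6.772 = NOK 802,057.50
Profit = NOK 802,057.50 − NOK 788,000.00

Profit: NOK 14,057.50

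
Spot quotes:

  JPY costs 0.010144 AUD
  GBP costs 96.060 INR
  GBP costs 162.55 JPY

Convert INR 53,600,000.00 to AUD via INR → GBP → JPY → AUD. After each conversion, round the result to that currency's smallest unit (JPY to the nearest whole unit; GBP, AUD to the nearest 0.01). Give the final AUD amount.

AUD 920,064.81

INR 53,600,000.00 ÷ 96.060 = GBP 557,984.59
GBP 557,984.59 × 162.55 = JPY 90,700,395
JPY 90,700,395 × 0.010144 = AUD 920,064.81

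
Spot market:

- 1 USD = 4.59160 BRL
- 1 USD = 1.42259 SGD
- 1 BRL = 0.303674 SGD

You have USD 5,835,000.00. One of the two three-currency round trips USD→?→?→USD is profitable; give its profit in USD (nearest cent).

Profit: USD 118,179.19

Profitable loop is USD → SGD → BRL → USD:
USD 5,835,000.00 × 1.42259 = SGD 8,300,812.65
SGD 8,300,812.65 ÷ 0.303674 = BRL 27,334,617.55
BRL 27,334,617.55 ÷ 4.59160 = USD 5,953,179.19
Profit = USD 5,953,179.19 − USD 5,835,000.00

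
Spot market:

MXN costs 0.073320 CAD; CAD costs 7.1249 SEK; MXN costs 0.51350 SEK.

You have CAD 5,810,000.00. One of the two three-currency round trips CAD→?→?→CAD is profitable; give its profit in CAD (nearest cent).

Profitable loop is CAD → SEK → MXN → CAD:
CAD 5,810,000.00 × 7.1249 = SEK 41,395,669.00
SEK 41,395,669.00 ÷ 0.51350 = MXN 80,614,740.02
MXN 80,614,740.02 × 0.073320 = CAD 5,910,672.74
Profit = CAD 5,910,672.74 − CAD 5,810,000.00

Profit: CAD 100,672.74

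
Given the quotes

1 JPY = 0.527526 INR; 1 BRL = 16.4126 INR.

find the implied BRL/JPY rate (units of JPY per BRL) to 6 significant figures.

1 BRL × 16.4126 = 16.4126 INR
16.4126 INR ÷ 0.527526 = 31.1124 JPY

BRL/JPY = 31.1124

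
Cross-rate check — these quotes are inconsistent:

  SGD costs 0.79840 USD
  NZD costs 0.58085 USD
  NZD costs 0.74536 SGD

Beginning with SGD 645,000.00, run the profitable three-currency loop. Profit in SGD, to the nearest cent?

Profitable loop is SGD → USD → NZD → SGD:
SGD 645,000.00 × 0.79840 = USD 514,968.00
USD 514,968.00 ÷ 0.58085 = NZD 886,576.57
NZD 886,576.57 × 0.74536 = SGD 660,818.71
Profit = SGD 660,818.71 − SGD 645,000.00

Profit: SGD 15,818.71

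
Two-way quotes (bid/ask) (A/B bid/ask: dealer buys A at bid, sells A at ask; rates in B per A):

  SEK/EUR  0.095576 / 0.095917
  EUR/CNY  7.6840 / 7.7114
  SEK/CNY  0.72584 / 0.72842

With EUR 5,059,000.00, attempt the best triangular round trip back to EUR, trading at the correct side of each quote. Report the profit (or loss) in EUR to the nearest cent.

Best loop EUR → CNY → SEK → EUR:
EUR 5,059,000.00 × 7.6840 (sell EUR at bid) = CNY 38,873,356.00
CNY 38,873,356.00 ÷ 0.72842 (buy SEK at ask) = SEK 53,366,678.56
SEK 53,366,678.56 × 0.095576 (sell SEK at bid) = EUR 5,100,573.67

Net profit: EUR 41,573.67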